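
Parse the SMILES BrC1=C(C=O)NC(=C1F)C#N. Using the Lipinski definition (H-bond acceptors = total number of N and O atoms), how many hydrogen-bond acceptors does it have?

N atoms: 2; O atoms: 1.
Lipinski HBA = 2 + 1 = 3.

3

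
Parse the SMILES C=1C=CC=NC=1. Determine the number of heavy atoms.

6

Every atom symbol written in the SMILES (organic subset) is one heavy atom; implicit H are not written.
Heavy atoms by element → C:5, N:1.
Total: 6.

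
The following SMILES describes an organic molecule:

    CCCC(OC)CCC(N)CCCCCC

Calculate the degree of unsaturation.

Molecular formula: C14H31NO.
DoU = (2C + 2 + N − H − X) / 2, where X is the halogen count and O/S are ignored.
    = (2·14 + 2 + 1 − 31 − 0) / 2 = 0 / 2 = 0.

0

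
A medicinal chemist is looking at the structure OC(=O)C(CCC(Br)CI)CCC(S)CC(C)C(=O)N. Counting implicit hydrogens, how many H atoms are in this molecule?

Walk through each heavy atom and fill implicit hydrogens from standard valence (C 4, N 3, O 2, S 2, halogen 1):
  atom 1: O, bond orders sum to 1 (valence 2) → 1 H
  atom 2: C, bond orders sum to 4 (valence 4) → 0 H
  atom 3: O, bond orders sum to 2 (valence 2) → 0 H
  atom 4: C, bond orders sum to 3 (valence 4) → 1 H
  atom 5: C, bond orders sum to 2 (valence 4) → 2 H
  atom 6: C, bond orders sum to 2 (valence 4) → 2 H
  atom 7: C, bond orders sum to 3 (valence 4) → 1 H
  atom 8: Br (halogen, monovalent) → 0 H
  atom 9: C, bond orders sum to 2 (valence 4) → 2 H
  atom 10: I (halogen, monovalent) → 0 H
  atom 11: C, bond orders sum to 2 (valence 4) → 2 H
  atom 12: C, bond orders sum to 2 (valence 4) → 2 H
  atom 13: C, bond orders sum to 3 (valence 4) → 1 H
  atom 14: S, bond orders sum to 1 (valence 2) → 1 H
  atom 15: C, bond orders sum to 2 (valence 4) → 2 H
  atom 16: C, bond orders sum to 3 (valence 4) → 1 H
  atom 17: C, bond orders sum to 1 (valence 4) → 3 H
  atom 18: C, bond orders sum to 4 (valence 4) → 0 H
  atom 19: O, bond orders sum to 2 (valence 2) → 0 H
  atom 20: N, bond orders sum to 1 (valence 3) → 2 H
Total hydrogens: 23.

23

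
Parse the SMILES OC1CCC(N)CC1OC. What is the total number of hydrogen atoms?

Walk through each heavy atom and fill implicit hydrogens from standard valence (C 4, N 3, O 2, S 2, halogen 1):
  atom 1: O, bond orders sum to 1 (valence 2) → 1 H
  atom 2: C, bond orders sum to 3 (valence 4) → 1 H
  atom 3: C, bond orders sum to 2 (valence 4) → 2 H
  atom 4: C, bond orders sum to 2 (valence 4) → 2 H
  atom 5: C, bond orders sum to 3 (valence 4) → 1 H
  atom 6: N, bond orders sum to 1 (valence 3) → 2 H
  atom 7: C, bond orders sum to 2 (valence 4) → 2 H
  atom 8: C, bond orders sum to 3 (valence 4) → 1 H
  atom 9: O, bond orders sum to 2 (valence 2) → 0 H
  atom 10: C, bond orders sum to 1 (valence 4) → 3 H
Total hydrogens: 15.

15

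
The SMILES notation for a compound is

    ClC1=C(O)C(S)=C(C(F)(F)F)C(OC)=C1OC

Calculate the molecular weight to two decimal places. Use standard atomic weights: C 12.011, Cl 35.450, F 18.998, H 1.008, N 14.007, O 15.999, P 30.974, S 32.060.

First, the molecular formula is C9H8ClF3O3S (counting implicit H from valence).
  C: 9 × 12.011 = 108.099
  Cl: 1 × 35.450 = 35.450
  F: 3 × 18.998 = 56.994
  H: 8 × 1.008 = 8.064
  O: 3 × 15.999 = 47.997
  S: 1 × 32.060 = 32.060
Sum: 9×12.011 + 1×35.450 + 3×18.998 + 8×1.008 + 3×15.999 + 1×32.060 = 288.664 → 288.66 g/mol.

288.66 g/mol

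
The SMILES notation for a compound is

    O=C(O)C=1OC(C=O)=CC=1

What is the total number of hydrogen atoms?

Walk through each heavy atom and fill implicit hydrogens from standard valence (C 4, N 3, O 2, S 2, halogen 1):
  atom 1: O, bond orders sum to 2 (valence 2) → 0 H
  atom 2: C, bond orders sum to 4 (valence 4) → 0 H
  atom 3: O, bond orders sum to 1 (valence 2) → 1 H
  atom 4: C, bond orders sum to 4 (valence 4) → 0 H
  atom 5: O, bond orders sum to 2 (valence 2) → 0 H
  atom 6: C, bond orders sum to 4 (valence 4) → 0 H
  atom 7: C, bond orders sum to 3 (valence 4) → 1 H
  atom 8: O, bond orders sum to 2 (valence 2) → 0 H
  atom 9: C, bond orders sum to 3 (valence 4) → 1 H
  atom 10: C, bond orders sum to 3 (valence 4) → 1 H
Total hydrogens: 4.

4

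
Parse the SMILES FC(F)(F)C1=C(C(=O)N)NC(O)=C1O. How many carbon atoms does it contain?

6

Count every carbon token in the SMILES (each C, including those in ring-closure positions and inside branches).
Carbon count: 6.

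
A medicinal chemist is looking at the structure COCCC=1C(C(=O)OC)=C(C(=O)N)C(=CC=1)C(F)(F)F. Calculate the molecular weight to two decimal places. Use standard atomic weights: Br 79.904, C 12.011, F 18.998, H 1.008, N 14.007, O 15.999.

First, the molecular formula is C13H14F3NO4 (counting implicit H from valence).
  C: 13 × 12.011 = 156.143
  F: 3 × 18.998 = 56.994
  H: 14 × 1.008 = 14.112
  N: 1 × 14.007 = 14.007
  O: 4 × 15.999 = 63.996
Sum: 13×12.011 + 3×18.998 + 14×1.008 + 1×14.007 + 4×15.999 = 305.252 → 305.25 g/mol.

305.25 g/mol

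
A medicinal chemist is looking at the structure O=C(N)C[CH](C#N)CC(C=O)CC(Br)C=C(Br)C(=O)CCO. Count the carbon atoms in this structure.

Count every carbon token in the SMILES (each C, including those in ring-closure positions and inside branches).
Carbon count: 14.

14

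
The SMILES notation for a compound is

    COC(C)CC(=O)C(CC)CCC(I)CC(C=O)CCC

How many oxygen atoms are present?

Scan the SMILES for O atoms (remember two-letter symbols like Cl and Br are single atoms).
Oxygen count: 3.

3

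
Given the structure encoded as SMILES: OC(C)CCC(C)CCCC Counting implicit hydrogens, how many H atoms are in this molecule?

Walk through each heavy atom and fill implicit hydrogens from standard valence (C 4, N 3, O 2, S 2, halogen 1):
  atom 1: O, bond orders sum to 1 (valence 2) → 1 H
  atom 2: C, bond orders sum to 3 (valence 4) → 1 H
  atom 3: C, bond orders sum to 1 (valence 4) → 3 H
  atom 4: C, bond orders sum to 2 (valence 4) → 2 H
  atom 5: C, bond orders sum to 2 (valence 4) → 2 H
  atom 6: C, bond orders sum to 3 (valence 4) → 1 H
  atom 7: C, bond orders sum to 1 (valence 4) → 3 H
  atom 8: C, bond orders sum to 2 (valence 4) → 2 H
  atom 9: C, bond orders sum to 2 (valence 4) → 2 H
  atom 10: C, bond orders sum to 2 (valence 4) → 2 H
  atom 11: C, bond orders sum to 1 (valence 4) → 3 H
Total hydrogens: 22.

22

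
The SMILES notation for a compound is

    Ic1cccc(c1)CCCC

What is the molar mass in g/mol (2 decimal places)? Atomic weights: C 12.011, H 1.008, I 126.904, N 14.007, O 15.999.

First, the molecular formula is C10H13I (counting implicit H from valence).
  C: 10 × 12.011 = 120.110
  H: 13 × 1.008 = 13.104
  I: 1 × 126.904 = 126.904
Sum: 10×12.011 + 13×1.008 + 1×126.904 = 260.118 → 260.12 g/mol.

260.12 g/mol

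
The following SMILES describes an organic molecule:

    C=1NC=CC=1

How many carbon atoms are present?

4

Count every carbon token in the SMILES (each C, including those in ring-closure positions and inside branches).
Carbon count: 4.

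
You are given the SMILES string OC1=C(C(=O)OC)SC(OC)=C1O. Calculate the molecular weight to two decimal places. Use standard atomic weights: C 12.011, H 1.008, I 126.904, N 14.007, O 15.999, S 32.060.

First, the molecular formula is C7H8O5S (counting implicit H from valence).
  C: 7 × 12.011 = 84.077
  H: 8 × 1.008 = 8.064
  O: 5 × 15.999 = 79.995
  S: 1 × 32.060 = 32.060
Sum: 7×12.011 + 8×1.008 + 5×15.999 + 1×32.060 = 204.196 → 204.20 g/mol.

204.20 g/mol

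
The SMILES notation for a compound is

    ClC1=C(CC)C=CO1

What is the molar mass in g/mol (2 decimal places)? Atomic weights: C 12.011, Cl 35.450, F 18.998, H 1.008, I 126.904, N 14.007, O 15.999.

First, the molecular formula is C6H7ClO (counting implicit H from valence).
  C: 6 × 12.011 = 72.066
  Cl: 1 × 35.450 = 35.450
  H: 7 × 1.008 = 7.056
  O: 1 × 15.999 = 15.999
Sum: 6×12.011 + 1×35.450 + 7×1.008 + 1×15.999 = 130.571 → 130.57 g/mol.

130.57 g/mol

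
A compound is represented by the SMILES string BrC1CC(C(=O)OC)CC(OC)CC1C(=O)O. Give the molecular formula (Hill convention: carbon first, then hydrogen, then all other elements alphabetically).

C11H17BrO5

Walk through each heavy atom and fill implicit hydrogens from standard valence (C 4, N 3, O 2, S 2, halogen 1):
  atom 1: Br (halogen, monovalent) → 0 H
  atom 2: C, bond orders sum to 3 (valence 4) → 1 H
  atom 3: C, bond orders sum to 2 (valence 4) → 2 H
  atom 4: C, bond orders sum to 3 (valence 4) → 1 H
  atom 5: C, bond orders sum to 4 (valence 4) → 0 H
  atom 6: O, bond orders sum to 2 (valence 2) → 0 H
  atom 7: O, bond orders sum to 2 (valence 2) → 0 H
  atom 8: C, bond orders sum to 1 (valence 4) → 3 H
  atom 9: C, bond orders sum to 2 (valence 4) → 2 H
  atom 10: C, bond orders sum to 3 (valence 4) → 1 H
  atom 11: O, bond orders sum to 2 (valence 2) → 0 H
  atom 12: C, bond orders sum to 1 (valence 4) → 3 H
  atom 13: C, bond orders sum to 2 (valence 4) → 2 H
  atom 14: C, bond orders sum to 3 (valence 4) → 1 H
  atom 15: C, bond orders sum to 4 (valence 4) → 0 H
  atom 16: O, bond orders sum to 2 (valence 2) → 0 H
  atom 17: O, bond orders sum to 1 (valence 2) → 1 H
Totals → C:11, H:17, Br:1, O:5.
In Hill order: C11H17BrO5.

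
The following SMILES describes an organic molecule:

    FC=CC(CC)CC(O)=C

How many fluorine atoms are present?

Scan the SMILES for F atoms (remember two-letter symbols like Cl and Br are single atoms).
Fluorine count: 1.

1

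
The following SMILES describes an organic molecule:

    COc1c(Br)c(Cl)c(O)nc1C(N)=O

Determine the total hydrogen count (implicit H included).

Walk through each heavy atom and fill implicit hydrogens from standard valence (C 4, N 3, O 2, S 2, halogen 1); for lowercase aromatic atoms, an aromatic c carries 1 H when it has two neighbours and 0 H with three, and aromatic n carries 0 H:
  atom 1: C, bond orders sum to 1 (valence 4) → 3 H
  atom 2: O, bond orders sum to 2 (valence 2) → 0 H
  atom 3: aromatic c, 3 neighbours → 0 H
  atom 4: aromatic c, 3 neighbours → 0 H
  atom 5: Br (halogen, monovalent) → 0 H
  atom 6: aromatic c, 3 neighbours → 0 H
  atom 7: Cl (halogen, monovalent) → 0 H
  atom 8: aromatic c, 3 neighbours → 0 H
  atom 9: O, bond orders sum to 1 (valence 2) → 1 H
  atom 10: aromatic n, 2 neighbours → 0 H
  atom 11: aromatic c, 3 neighbours → 0 H
  atom 12: C, bond orders sum to 4 (valence 4) → 0 H
  atom 13: N, bond orders sum to 1 (valence 3) → 2 H
  atom 14: O, bond orders sum to 2 (valence 2) → 0 H
Total hydrogens: 6.

6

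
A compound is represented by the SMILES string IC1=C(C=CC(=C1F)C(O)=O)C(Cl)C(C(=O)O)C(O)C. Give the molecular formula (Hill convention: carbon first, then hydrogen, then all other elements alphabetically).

Walk through each heavy atom and fill implicit hydrogens from standard valence (C 4, N 3, O 2, S 2, halogen 1):
  atom 1: I (halogen, monovalent) → 0 H
  atom 2: C, bond orders sum to 4 (valence 4) → 0 H
  atom 3: C, bond orders sum to 4 (valence 4) → 0 H
  atom 4: C, bond orders sum to 3 (valence 4) → 1 H
  atom 5: C, bond orders sum to 3 (valence 4) → 1 H
  atom 6: C, bond orders sum to 4 (valence 4) → 0 H
  atom 7: C, bond orders sum to 4 (valence 4) → 0 H
  atom 8: F (halogen, monovalent) → 0 H
  atom 9: C, bond orders sum to 4 (valence 4) → 0 H
  atom 10: O, bond orders sum to 1 (valence 2) → 1 H
  atom 11: O, bond orders sum to 2 (valence 2) → 0 H
  atom 12: C, bond orders sum to 3 (valence 4) → 1 H
  atom 13: Cl (halogen, monovalent) → 0 H
  atom 14: C, bond orders sum to 3 (valence 4) → 1 H
  atom 15: C, bond orders sum to 4 (valence 4) → 0 H
  atom 16: O, bond orders sum to 2 (valence 2) → 0 H
  atom 17: O, bond orders sum to 1 (valence 2) → 1 H
  atom 18: C, bond orders sum to 3 (valence 4) → 1 H
  atom 19: O, bond orders sum to 1 (valence 2) → 1 H
  atom 20: C, bond orders sum to 1 (valence 4) → 3 H
Totals → C:12, H:11, Cl:1, F:1, I:1, O:5.

C12H11ClFIO5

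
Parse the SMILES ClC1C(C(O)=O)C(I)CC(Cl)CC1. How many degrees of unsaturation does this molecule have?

2

Degree of unsaturation = (number of rings) + (number of π bonds).
Ring closures in the SMILES: 1.
π bonds: 1 double bond (each 1 DoU) → 1 DoU from unsaturation.
Total DoU = 1 + 1 = 2.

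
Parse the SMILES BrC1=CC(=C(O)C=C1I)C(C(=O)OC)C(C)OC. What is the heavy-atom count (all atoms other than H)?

18

Every atom symbol written in the SMILES (organic subset) is one heavy atom; implicit H are not written.
Heavy atoms by element → Br:1, C:12, I:1, O:4.
Total: 18.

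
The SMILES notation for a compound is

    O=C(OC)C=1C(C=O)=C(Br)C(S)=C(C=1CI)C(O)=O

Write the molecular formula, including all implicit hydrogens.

Walk through each heavy atom and fill implicit hydrogens from standard valence (C 4, N 3, O 2, S 2, halogen 1):
  atom 1: O, bond orders sum to 2 (valence 2) → 0 H
  atom 2: C, bond orders sum to 4 (valence 4) → 0 H
  atom 3: O, bond orders sum to 2 (valence 2) → 0 H
  atom 4: C, bond orders sum to 1 (valence 4) → 3 H
  atom 5: C, bond orders sum to 4 (valence 4) → 0 H
  atom 6: C, bond orders sum to 4 (valence 4) → 0 H
  atom 7: C, bond orders sum to 3 (valence 4) → 1 H
  atom 8: O, bond orders sum to 2 (valence 2) → 0 H
  atom 9: C, bond orders sum to 4 (valence 4) → 0 H
  atom 10: Br (halogen, monovalent) → 0 H
  atom 11: C, bond orders sum to 4 (valence 4) → 0 H
  atom 12: S, bond orders sum to 1 (valence 2) → 1 H
  atom 13: C, bond orders sum to 4 (valence 4) → 0 H
  atom 14: C, bond orders sum to 4 (valence 4) → 0 H
  atom 15: C, bond orders sum to 2 (valence 4) → 2 H
  atom 16: I (halogen, monovalent) → 0 H
  atom 17: C, bond orders sum to 4 (valence 4) → 0 H
  atom 18: O, bond orders sum to 1 (valence 2) → 1 H
  atom 19: O, bond orders sum to 2 (valence 2) → 0 H
Totals → C:11, H:8, Br:1, I:1, O:5, S:1.
In Hill order: C11H8BrIO5S.

C11H8BrIO5S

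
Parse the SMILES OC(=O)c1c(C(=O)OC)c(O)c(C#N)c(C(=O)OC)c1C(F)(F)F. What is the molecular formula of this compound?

C13H8F3NO7

Walk through each heavy atom and fill implicit hydrogens from standard valence (C 4, N 3, O 2, S 2, halogen 1); for lowercase aromatic atoms, an aromatic c carries 1 H when it has two neighbours and 0 H with three, and aromatic n carries 0 H:
  atom 1: O, bond orders sum to 1 (valence 2) → 1 H
  atom 2: C, bond orders sum to 4 (valence 4) → 0 H
  atom 3: O, bond orders sum to 2 (valence 2) → 0 H
  atom 4: aromatic c, 3 neighbours → 0 H
  atom 5: aromatic c, 3 neighbours → 0 H
  atom 6: C, bond orders sum to 4 (valence 4) → 0 H
  atom 7: O, bond orders sum to 2 (valence 2) → 0 H
  atom 8: O, bond orders sum to 2 (valence 2) → 0 H
  atom 9: C, bond orders sum to 1 (valence 4) → 3 H
  atom 10: aromatic c, 3 neighbours → 0 H
  atom 11: O, bond orders sum to 1 (valence 2) → 1 H
  atom 12: aromatic c, 3 neighbours → 0 H
  atom 13: C, bond orders sum to 4 (valence 4) → 0 H
  atom 14: N, bond orders sum to 3 (valence 3) → 0 H
  atom 15: aromatic c, 3 neighbours → 0 H
  atom 16: C, bond orders sum to 4 (valence 4) → 0 H
  atom 17: O, bond orders sum to 2 (valence 2) → 0 H
  atom 18: O, bond orders sum to 2 (valence 2) → 0 H
  atom 19: C, bond orders sum to 1 (valence 4) → 3 H
  atom 20: aromatic c, 3 neighbours → 0 H
  atom 21: C, bond orders sum to 4 (valence 4) → 0 H
  atom 22: F (halogen, monovalent) → 0 H
  atom 23: F (halogen, monovalent) → 0 H
  atom 24: F (halogen, monovalent) → 0 H
Totals → C:13, H:8, F:3, N:1, O:7.
In Hill order: C13H8F3NO7.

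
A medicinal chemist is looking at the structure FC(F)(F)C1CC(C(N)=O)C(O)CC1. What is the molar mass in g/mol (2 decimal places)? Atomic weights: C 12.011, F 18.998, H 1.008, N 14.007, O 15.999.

211.18 g/mol

First, the molecular formula is C8H12F3NO2 (counting implicit H from valence).
  C: 8 × 12.011 = 96.088
  F: 3 × 18.998 = 56.994
  H: 12 × 1.008 = 12.096
  N: 1 × 14.007 = 14.007
  O: 2 × 15.999 = 31.998
Sum: 8×12.011 + 3×18.998 + 12×1.008 + 1×14.007 + 2×15.999 = 211.183 → 211.18 g/mol.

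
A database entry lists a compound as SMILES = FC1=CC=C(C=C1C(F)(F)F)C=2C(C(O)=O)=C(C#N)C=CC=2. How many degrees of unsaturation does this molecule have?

Degree of unsaturation = (number of rings) + (number of π bonds).
Ring closures in the SMILES: 2.
π bonds: 7 double bonds (each 1 DoU), 1 triple bond (each 2 DoU) → 9 DoU from unsaturation.
Total DoU = 2 + 9 = 11.

11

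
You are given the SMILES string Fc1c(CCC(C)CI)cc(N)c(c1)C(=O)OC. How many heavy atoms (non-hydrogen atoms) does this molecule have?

Every atom symbol written in the SMILES (organic subset) is one heavy atom; implicit H are not written.
Heavy atoms by element → C:13, F:1, I:1, N:1, O:2.
Total: 18.

18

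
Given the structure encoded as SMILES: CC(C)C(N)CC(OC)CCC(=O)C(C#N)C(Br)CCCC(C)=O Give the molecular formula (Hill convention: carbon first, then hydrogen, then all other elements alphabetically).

C18H31BrN2O3

Walk through each heavy atom and fill implicit hydrogens from standard valence (C 4, N 3, O 2, S 2, halogen 1):
  atom 1: C, bond orders sum to 1 (valence 4) → 3 H
  atom 2: C, bond orders sum to 3 (valence 4) → 1 H
  atom 3: C, bond orders sum to 1 (valence 4) → 3 H
  atom 4: C, bond orders sum to 3 (valence 4) → 1 H
  atom 5: N, bond orders sum to 1 (valence 3) → 2 H
  atom 6: C, bond orders sum to 2 (valence 4) → 2 H
  atom 7: C, bond orders sum to 3 (valence 4) → 1 H
  atom 8: O, bond orders sum to 2 (valence 2) → 0 H
  atom 9: C, bond orders sum to 1 (valence 4) → 3 H
  atom 10: C, bond orders sum to 2 (valence 4) → 2 H
  atom 11: C, bond orders sum to 2 (valence 4) → 2 H
  atom 12: C, bond orders sum to 4 (valence 4) → 0 H
  atom 13: O, bond orders sum to 2 (valence 2) → 0 H
  atom 14: C, bond orders sum to 3 (valence 4) → 1 H
  atom 15: C, bond orders sum to 4 (valence 4) → 0 H
  atom 16: N, bond orders sum to 3 (valence 3) → 0 H
  atom 17: C, bond orders sum to 3 (valence 4) → 1 H
  atom 18: Br (halogen, monovalent) → 0 H
  atom 19: C, bond orders sum to 2 (valence 4) → 2 H
  atom 20: C, bond orders sum to 2 (valence 4) → 2 H
  atom 21: C, bond orders sum to 2 (valence 4) → 2 H
  atom 22: C, bond orders sum to 4 (valence 4) → 0 H
  atom 23: C, bond orders sum to 1 (valence 4) → 3 H
  atom 24: O, bond orders sum to 2 (valence 2) → 0 H
Totals → C:18, H:31, Br:1, N:2, O:3.
In Hill order: C18H31BrN2O3.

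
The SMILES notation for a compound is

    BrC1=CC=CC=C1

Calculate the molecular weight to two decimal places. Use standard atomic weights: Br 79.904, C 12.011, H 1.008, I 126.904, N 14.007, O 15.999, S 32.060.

157.01 g/mol

First, the molecular formula is C6H5Br (counting implicit H from valence).
  Br: 1 × 79.904 = 79.904
  C: 6 × 12.011 = 72.066
  H: 5 × 1.008 = 5.040
Sum: 1×79.904 + 6×12.011 + 5×1.008 = 157.010 → 157.01 g/mol.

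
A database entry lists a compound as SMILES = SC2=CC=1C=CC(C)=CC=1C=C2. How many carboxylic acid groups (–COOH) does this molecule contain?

Scan the SMILES for the carboxylic acid motif — none present.
Groups that are present: 1 thiol.

0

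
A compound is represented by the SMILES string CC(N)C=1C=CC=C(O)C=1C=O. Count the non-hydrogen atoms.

12

Every atom symbol written in the SMILES (organic subset) is one heavy atom; implicit H are not written.
Heavy atoms by element → C:9, N:1, O:2.
Total: 12.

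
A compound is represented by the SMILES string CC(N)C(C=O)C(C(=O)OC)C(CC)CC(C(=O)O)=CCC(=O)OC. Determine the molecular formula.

Walk through each heavy atom and fill implicit hydrogens from standard valence (C 4, N 3, O 2, S 2, halogen 1):
  atom 1: C, bond orders sum to 1 (valence 4) → 3 H
  atom 2: C, bond orders sum to 3 (valence 4) → 1 H
  atom 3: N, bond orders sum to 1 (valence 3) → 2 H
  atom 4: C, bond orders sum to 3 (valence 4) → 1 H
  atom 5: C, bond orders sum to 3 (valence 4) → 1 H
  atom 6: O, bond orders sum to 2 (valence 2) → 0 H
  atom 7: C, bond orders sum to 3 (valence 4) → 1 H
  atom 8: C, bond orders sum to 4 (valence 4) → 0 H
  atom 9: O, bond orders sum to 2 (valence 2) → 0 H
  atom 10: O, bond orders sum to 2 (valence 2) → 0 H
  atom 11: C, bond orders sum to 1 (valence 4) → 3 H
  atom 12: C, bond orders sum to 3 (valence 4) → 1 H
  atom 13: C, bond orders sum to 2 (valence 4) → 2 H
  atom 14: C, bond orders sum to 1 (valence 4) → 3 H
  atom 15: C, bond orders sum to 2 (valence 4) → 2 H
  atom 16: C, bond orders sum to 4 (valence 4) → 0 H
  atom 17: C, bond orders sum to 4 (valence 4) → 0 H
  atom 18: O, bond orders sum to 2 (valence 2) → 0 H
  atom 19: O, bond orders sum to 1 (valence 2) → 1 H
  atom 20: C, bond orders sum to 3 (valence 4) → 1 H
  atom 21: C, bond orders sum to 2 (valence 4) → 2 H
  atom 22: C, bond orders sum to 4 (valence 4) → 0 H
  atom 23: O, bond orders sum to 2 (valence 2) → 0 H
  atom 24: O, bond orders sum to 2 (valence 2) → 0 H
  atom 25: C, bond orders sum to 1 (valence 4) → 3 H
Totals → C:17, H:27, N:1, O:7.

C17H27NO7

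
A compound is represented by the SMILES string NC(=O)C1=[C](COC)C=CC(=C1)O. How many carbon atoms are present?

Count every carbon token in the SMILES (each C, including those in ring-closure positions and inside branches).
Carbon count: 9.

9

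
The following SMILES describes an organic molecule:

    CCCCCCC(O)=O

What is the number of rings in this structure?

0

In SMILES, each pair of matching ring-closure digits denotes one ring-closing bond; the number of such bonds equals the number of independent rings.
Ring-closure bonds here: 0.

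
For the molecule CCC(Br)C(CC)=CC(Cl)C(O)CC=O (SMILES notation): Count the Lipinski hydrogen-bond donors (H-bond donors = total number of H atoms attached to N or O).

1

Donors: find every N or O and count the H atoms it carries.
  atom 12 (O): bond orders sum to 1 → 1 H
  atom 15 (O): bond orders sum to 2 → 0 H
Lipinski HBD = 1.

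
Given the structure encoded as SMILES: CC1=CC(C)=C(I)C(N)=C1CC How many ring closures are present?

In SMILES, each pair of matching ring-closure digits denotes one ring-closing bond; the number of such bonds equals the number of independent rings.
Ring-closure bonds here: 1.

1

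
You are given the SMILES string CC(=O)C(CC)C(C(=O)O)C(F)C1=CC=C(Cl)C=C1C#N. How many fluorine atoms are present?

1

Scan the SMILES for F atoms (remember two-letter symbols like Cl and Br are single atoms).
Fluorine count: 1.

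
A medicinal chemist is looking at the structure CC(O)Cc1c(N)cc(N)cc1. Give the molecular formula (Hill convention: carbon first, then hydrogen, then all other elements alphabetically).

C9H14N2O

Walk through each heavy atom and fill implicit hydrogens from standard valence (C 4, N 3, O 2, S 2, halogen 1); for lowercase aromatic atoms, an aromatic c carries 1 H when it has two neighbours and 0 H with three, and aromatic n carries 0 H:
  atom 1: C, bond orders sum to 1 (valence 4) → 3 H
  atom 2: C, bond orders sum to 3 (valence 4) → 1 H
  atom 3: O, bond orders sum to 1 (valence 2) → 1 H
  atom 4: C, bond orders sum to 2 (valence 4) → 2 H
  atom 5: aromatic c, 3 neighbours → 0 H
  atom 6: aromatic c, 3 neighbours → 0 H
  atom 7: N, bond orders sum to 1 (valence 3) → 2 H
  atom 8: aromatic c, 2 neighbours → 1 H
  atom 9: aromatic c, 3 neighbours → 0 H
  atom 10: N, bond orders sum to 1 (valence 3) → 2 H
  atom 11: aromatic c, 2 neighbours → 1 H
  atom 12: aromatic c, 2 neighbours → 1 H
Totals → C:9, H:14, N:2, O:1.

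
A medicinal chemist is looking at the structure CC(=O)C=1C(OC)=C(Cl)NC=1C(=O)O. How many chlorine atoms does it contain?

Scan the SMILES for Cl atoms (remember two-letter symbols like Cl and Br are single atoms).
Chlorine count: 1.

1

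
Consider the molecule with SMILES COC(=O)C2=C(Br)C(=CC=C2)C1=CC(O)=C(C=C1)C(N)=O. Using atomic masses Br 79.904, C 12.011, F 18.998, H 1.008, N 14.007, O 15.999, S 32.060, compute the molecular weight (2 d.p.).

350.17 g/mol

First, the molecular formula is C15H12BrNO4 (counting implicit H from valence).
  Br: 1 × 79.904 = 79.904
  C: 15 × 12.011 = 180.165
  H: 12 × 1.008 = 12.096
  N: 1 × 14.007 = 14.007
  O: 4 × 15.999 = 63.996
Sum: 1×79.904 + 15×12.011 + 12×1.008 + 1×14.007 + 4×15.999 = 350.168 → 350.17 g/mol.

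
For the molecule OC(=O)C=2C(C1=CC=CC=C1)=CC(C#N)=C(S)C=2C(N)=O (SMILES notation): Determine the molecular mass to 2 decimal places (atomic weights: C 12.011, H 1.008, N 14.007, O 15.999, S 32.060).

First, the molecular formula is C15H10N2O3S (counting implicit H from valence).
  C: 15 × 12.011 = 180.165
  H: 10 × 1.008 = 10.080
  N: 2 × 14.007 = 28.014
  O: 3 × 15.999 = 47.997
  S: 1 × 32.060 = 32.060
Sum: 15×12.011 + 10×1.008 + 2×14.007 + 3×15.999 + 1×32.060 = 298.316 → 298.32 g/mol.

298.32 g/mol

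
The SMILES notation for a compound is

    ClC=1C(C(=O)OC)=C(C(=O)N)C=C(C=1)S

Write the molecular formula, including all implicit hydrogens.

Walk through each heavy atom and fill implicit hydrogens from standard valence (C 4, N 3, O 2, S 2, halogen 1):
  atom 1: Cl (halogen, monovalent) → 0 H
  atom 2: C, bond orders sum to 4 (valence 4) → 0 H
  atom 3: C, bond orders sum to 4 (valence 4) → 0 H
  atom 4: C, bond orders sum to 4 (valence 4) → 0 H
  atom 5: O, bond orders sum to 2 (valence 2) → 0 H
  atom 6: O, bond orders sum to 2 (valence 2) → 0 H
  atom 7: C, bond orders sum to 1 (valence 4) → 3 H
  atom 8: C, bond orders sum to 4 (valence 4) → 0 H
  atom 9: C, bond orders sum to 4 (valence 4) → 0 H
  atom 10: O, bond orders sum to 2 (valence 2) → 0 H
  atom 11: N, bond orders sum to 1 (valence 3) → 2 H
  atom 12: C, bond orders sum to 3 (valence 4) → 1 H
  atom 13: C, bond orders sum to 4 (valence 4) → 0 H
  atom 14: C, bond orders sum to 3 (valence 4) → 1 H
  atom 15: S, bond orders sum to 1 (valence 2) → 1 H
Totals → C:9, H:8, Cl:1, N:1, O:3, S:1.

C9H8ClNO3S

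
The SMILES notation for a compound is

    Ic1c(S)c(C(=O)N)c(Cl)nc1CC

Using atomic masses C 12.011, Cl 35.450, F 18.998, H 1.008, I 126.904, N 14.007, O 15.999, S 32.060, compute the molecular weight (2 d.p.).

First, the molecular formula is C8H8ClIN2OS (counting implicit H from valence).
  C: 8 × 12.011 = 96.088
  Cl: 1 × 35.450 = 35.450
  H: 8 × 1.008 = 8.064
  I: 1 × 126.904 = 126.904
  N: 2 × 14.007 = 28.014
  O: 1 × 15.999 = 15.999
  S: 1 × 32.060 = 32.060
Sum: 8×12.011 + 1×35.450 + 8×1.008 + 1×126.904 + 2×14.007 + 1×15.999 + 1×32.060 = 342.579 → 342.58 g/mol.

342.58 g/mol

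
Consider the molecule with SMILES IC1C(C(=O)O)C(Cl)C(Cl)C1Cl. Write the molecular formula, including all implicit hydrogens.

C6H6Cl3IO2

Walk through each heavy atom and fill implicit hydrogens from standard valence (C 4, N 3, O 2, S 2, halogen 1):
  atom 1: I (halogen, monovalent) → 0 H
  atom 2: C, bond orders sum to 3 (valence 4) → 1 H
  atom 3: C, bond orders sum to 3 (valence 4) → 1 H
  atom 4: C, bond orders sum to 4 (valence 4) → 0 H
  atom 5: O, bond orders sum to 2 (valence 2) → 0 H
  atom 6: O, bond orders sum to 1 (valence 2) → 1 H
  atom 7: C, bond orders sum to 3 (valence 4) → 1 H
  atom 8: Cl (halogen, monovalent) → 0 H
  atom 9: C, bond orders sum to 3 (valence 4) → 1 H
  atom 10: Cl (halogen, monovalent) → 0 H
  atom 11: C, bond orders sum to 3 (valence 4) → 1 H
  atom 12: Cl (halogen, monovalent) → 0 H
Totals → C:6, H:6, Cl:3, I:1, O:2.
In Hill order: C6H6Cl3IO2.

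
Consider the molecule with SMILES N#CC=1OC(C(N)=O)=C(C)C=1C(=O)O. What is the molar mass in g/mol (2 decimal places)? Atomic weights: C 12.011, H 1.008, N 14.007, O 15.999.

194.15 g/mol

First, the molecular formula is C8H6N2O4 (counting implicit H from valence).
  C: 8 × 12.011 = 96.088
  H: 6 × 1.008 = 6.048
  N: 2 × 14.007 = 28.014
  O: 4 × 15.999 = 63.996
Sum: 8×12.011 + 6×1.008 + 2×14.007 + 4×15.999 = 194.146 → 194.15 g/mol.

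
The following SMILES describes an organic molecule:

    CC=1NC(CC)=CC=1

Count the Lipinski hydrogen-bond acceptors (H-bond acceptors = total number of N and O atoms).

N atoms: 1; O atoms: 0.
Lipinski HBA = 1 + 0 = 1.

1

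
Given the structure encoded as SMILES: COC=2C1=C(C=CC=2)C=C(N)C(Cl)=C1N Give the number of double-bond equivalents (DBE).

7

Molecular formula: C11H11ClN2O.
DoU = (2C + 2 + N − H − X) / 2, where X is the halogen count and O/S are ignored.
    = (2·11 + 2 + 2 − 11 − 1) / 2 = 14 / 2 = 7.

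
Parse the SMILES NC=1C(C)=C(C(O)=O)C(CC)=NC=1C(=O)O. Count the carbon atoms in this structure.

10

Count every carbon token in the SMILES (each C, including those in ring-closure positions and inside branches).
Carbon count: 10.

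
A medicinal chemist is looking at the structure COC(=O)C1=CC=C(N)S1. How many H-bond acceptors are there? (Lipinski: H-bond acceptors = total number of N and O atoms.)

3

N atoms: 1; O atoms: 2.
Lipinski HBA = 1 + 2 = 3.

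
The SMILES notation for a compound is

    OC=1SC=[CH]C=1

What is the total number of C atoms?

Count every carbon token in the SMILES (each C, including those in ring-closure positions and inside branches).
Carbon count: 4.

4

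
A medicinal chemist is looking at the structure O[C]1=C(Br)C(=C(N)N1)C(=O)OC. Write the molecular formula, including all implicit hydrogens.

Walk through each heavy atom and fill implicit hydrogens from standard valence (C 4, N 3, O 2, S 2, halogen 1):
  atom 1: O, bond orders sum to 1 (valence 2) → 1 H
  atom 2: C with explicit H count 0
  atom 3: C, bond orders sum to 4 (valence 4) → 0 H
  atom 4: Br (halogen, monovalent) → 0 H
  atom 5: C, bond orders sum to 4 (valence 4) → 0 H
  atom 6: C, bond orders sum to 4 (valence 4) → 0 H
  atom 7: N, bond orders sum to 1 (valence 3) → 2 H
  atom 8: N, bond orders sum to 2 (valence 3) → 1 H
  atom 9: C, bond orders sum to 4 (valence 4) → 0 H
  atom 10: O, bond orders sum to 2 (valence 2) → 0 H
  atom 11: O, bond orders sum to 2 (valence 2) → 0 H
  atom 12: C, bond orders sum to 1 (valence 4) → 3 H
Totals → C:6, H:7, Br:1, N:2, O:3.
In Hill order: C6H7BrN2O3.

C6H7BrN2O3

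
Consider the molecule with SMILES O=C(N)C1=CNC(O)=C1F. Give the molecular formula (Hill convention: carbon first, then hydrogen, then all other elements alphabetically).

C5H5FN2O2

Walk through each heavy atom and fill implicit hydrogens from standard valence (C 4, N 3, O 2, S 2, halogen 1):
  atom 1: O, bond orders sum to 2 (valence 2) → 0 H
  atom 2: C, bond orders sum to 4 (valence 4) → 0 H
  atom 3: N, bond orders sum to 1 (valence 3) → 2 H
  atom 4: C, bond orders sum to 4 (valence 4) → 0 H
  atom 5: C, bond orders sum to 3 (valence 4) → 1 H
  atom 6: N, bond orders sum to 2 (valence 3) → 1 H
  atom 7: C, bond orders sum to 4 (valence 4) → 0 H
  atom 8: O, bond orders sum to 1 (valence 2) → 1 H
  atom 9: C, bond orders sum to 4 (valence 4) → 0 H
  atom 10: F (halogen, monovalent) → 0 H
Totals → C:5, H:5, F:1, N:2, O:2.
In Hill order: C5H5FN2O2.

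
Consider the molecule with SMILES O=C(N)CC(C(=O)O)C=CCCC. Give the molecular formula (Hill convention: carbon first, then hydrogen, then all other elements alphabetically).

Walk through each heavy atom and fill implicit hydrogens from standard valence (C 4, N 3, O 2, S 2, halogen 1):
  atom 1: O, bond orders sum to 2 (valence 2) → 0 H
  atom 2: C, bond orders sum to 4 (valence 4) → 0 H
  atom 3: N, bond orders sum to 1 (valence 3) → 2 H
  atom 4: C, bond orders sum to 2 (valence 4) → 2 H
  atom 5: C, bond orders sum to 3 (valence 4) → 1 H
  atom 6: C, bond orders sum to 4 (valence 4) → 0 H
  atom 7: O, bond orders sum to 2 (valence 2) → 0 H
  atom 8: O, bond orders sum to 1 (valence 2) → 1 H
  atom 9: C, bond orders sum to 3 (valence 4) → 1 H
  atom 10: C, bond orders sum to 3 (valence 4) → 1 H
  atom 11: C, bond orders sum to 2 (valence 4) → 2 H
  atom 12: C, bond orders sum to 2 (valence 4) → 2 H
  atom 13: C, bond orders sum to 1 (valence 4) → 3 H
Totals → C:9, H:15, N:1, O:3.

C9H15NO3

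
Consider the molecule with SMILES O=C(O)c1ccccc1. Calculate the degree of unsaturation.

5

Molecular formula: C7H6O2.
DoU = (2C + 2 + N − H − X) / 2, where X is the halogen count and O/S are ignored.
    = (2·7 + 2 + 0 − 6 − 0) / 2 = 10 / 2 = 5.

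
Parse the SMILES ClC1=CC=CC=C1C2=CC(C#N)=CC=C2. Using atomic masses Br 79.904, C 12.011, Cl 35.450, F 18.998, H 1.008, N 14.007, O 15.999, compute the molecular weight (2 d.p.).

First, the molecular formula is C13H8ClN (counting implicit H from valence).
  C: 13 × 12.011 = 156.143
  Cl: 1 × 35.450 = 35.450
  H: 8 × 1.008 = 8.064
  N: 1 × 14.007 = 14.007
Sum: 13×12.011 + 1×35.450 + 8×1.008 + 1×14.007 = 213.664 → 213.66 g/mol.

213.66 g/mol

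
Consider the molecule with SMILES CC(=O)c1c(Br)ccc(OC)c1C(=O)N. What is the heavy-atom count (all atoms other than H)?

15

Every atom symbol written in the SMILES (organic subset) is one heavy atom; implicit H are not written.
Heavy atoms by element → Br:1, C:10, N:1, O:3.
Total: 15.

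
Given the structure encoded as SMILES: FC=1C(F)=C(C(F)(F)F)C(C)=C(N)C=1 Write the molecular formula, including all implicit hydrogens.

Walk through each heavy atom and fill implicit hydrogens from standard valence (C 4, N 3, O 2, S 2, halogen 1):
  atom 1: F (halogen, monovalent) → 0 H
  atom 2: C, bond orders sum to 4 (valence 4) → 0 H
  atom 3: C, bond orders sum to 4 (valence 4) → 0 H
  atom 4: F (halogen, monovalent) → 0 H
  atom 5: C, bond orders sum to 4 (valence 4) → 0 H
  atom 6: C, bond orders sum to 4 (valence 4) → 0 H
  atom 7: F (halogen, monovalent) → 0 H
  atom 8: F (halogen, monovalent) → 0 H
  atom 9: F (halogen, monovalent) → 0 H
  atom 10: C, bond orders sum to 4 (valence 4) → 0 H
  atom 11: C, bond orders sum to 1 (valence 4) → 3 H
  atom 12: C, bond orders sum to 4 (valence 4) → 0 H
  atom 13: N, bond orders sum to 1 (valence 3) → 2 H
  atom 14: C, bond orders sum to 3 (valence 4) → 1 H
Totals → C:8, H:6, F:5, N:1.

C8H6F5N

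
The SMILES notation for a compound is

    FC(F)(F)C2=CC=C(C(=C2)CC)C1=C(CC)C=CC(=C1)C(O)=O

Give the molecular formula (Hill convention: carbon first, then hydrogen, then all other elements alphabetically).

C18H17F3O2

Walk through each heavy atom and fill implicit hydrogens from standard valence (C 4, N 3, O 2, S 2, halogen 1):
  atom 1: F (halogen, monovalent) → 0 H
  atom 2: C, bond orders sum to 4 (valence 4) → 0 H
  atom 3: F (halogen, monovalent) → 0 H
  atom 4: F (halogen, monovalent) → 0 H
  atom 5: C, bond orders sum to 4 (valence 4) → 0 H
  atom 6: C, bond orders sum to 3 (valence 4) → 1 H
  atom 7: C, bond orders sum to 3 (valence 4) → 1 H
  atom 8: C, bond orders sum to 4 (valence 4) → 0 H
  atom 9: C, bond orders sum to 4 (valence 4) → 0 H
  atom 10: C, bond orders sum to 3 (valence 4) → 1 H
  atom 11: C, bond orders sum to 2 (valence 4) → 2 H
  atom 12: C, bond orders sum to 1 (valence 4) → 3 H
  atom 13: C, bond orders sum to 4 (valence 4) → 0 H
  atom 14: C, bond orders sum to 4 (valence 4) → 0 H
  atom 15: C, bond orders sum to 2 (valence 4) → 2 H
  atom 16: C, bond orders sum to 1 (valence 4) → 3 H
  atom 17: C, bond orders sum to 3 (valence 4) → 1 H
  atom 18: C, bond orders sum to 3 (valence 4) → 1 H
  atom 19: C, bond orders sum to 4 (valence 4) → 0 H
  atom 20: C, bond orders sum to 3 (valence 4) → 1 H
  atom 21: C, bond orders sum to 4 (valence 4) → 0 H
  atom 22: O, bond orders sum to 1 (valence 2) → 1 H
  atom 23: O, bond orders sum to 2 (valence 2) → 0 H
Totals → C:18, H:17, F:3, O:2.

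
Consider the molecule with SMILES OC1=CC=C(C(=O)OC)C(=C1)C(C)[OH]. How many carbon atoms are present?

10

Count every carbon token in the SMILES (each C, including those in ring-closure positions and inside branches).
Carbon count: 10.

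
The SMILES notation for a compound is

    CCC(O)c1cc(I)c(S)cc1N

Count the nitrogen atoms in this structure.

1

Scan the SMILES for N atoms (remember two-letter symbols like Cl and Br are single atoms).
Nitrogen count: 1.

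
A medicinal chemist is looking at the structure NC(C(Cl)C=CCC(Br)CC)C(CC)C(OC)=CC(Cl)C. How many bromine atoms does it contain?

Scan the SMILES for Br atoms (remember two-letter symbols like Cl and Br are single atoms).
Bromine count: 1.

1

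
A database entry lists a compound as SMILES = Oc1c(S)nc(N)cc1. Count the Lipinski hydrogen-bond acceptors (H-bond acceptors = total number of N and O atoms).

N atoms: 2; O atoms: 1.
Lipinski HBA = 2 + 1 = 3.

3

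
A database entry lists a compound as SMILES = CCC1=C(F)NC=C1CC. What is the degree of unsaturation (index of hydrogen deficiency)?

Molecular formula: C8H12FN.
DoU = (2C + 2 + N − H − X) / 2, where X is the halogen count and O/S are ignored.
    = (2·8 + 2 + 1 − 12 − 1) / 2 = 6 / 2 = 3.

3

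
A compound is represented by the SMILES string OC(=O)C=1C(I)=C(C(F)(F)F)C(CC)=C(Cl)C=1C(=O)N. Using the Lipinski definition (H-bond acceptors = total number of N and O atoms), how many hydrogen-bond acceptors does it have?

4

N atoms: 1; O atoms: 3.
Lipinski HBA = 1 + 3 = 4.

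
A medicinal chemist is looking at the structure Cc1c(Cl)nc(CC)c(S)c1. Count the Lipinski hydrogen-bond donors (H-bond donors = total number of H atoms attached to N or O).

Donors: find every N or O and count the H atoms it carries.
  atom 5 (N): bond orders sum to 3 → 0 H
Lipinski HBD = 0.

0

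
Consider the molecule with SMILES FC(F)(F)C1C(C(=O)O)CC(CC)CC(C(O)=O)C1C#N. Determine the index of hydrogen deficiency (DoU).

Molecular formula: C13H16F3NO4.
DoU = (2C + 2 + N − H − X) / 2, where X is the halogen count and O/S are ignored.
    = (2·13 + 2 + 1 − 16 − 3) / 2 = 10 / 2 = 5.

5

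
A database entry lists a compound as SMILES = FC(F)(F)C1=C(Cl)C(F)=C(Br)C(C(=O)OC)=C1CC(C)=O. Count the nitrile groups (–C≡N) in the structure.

Scan the SMILES for the nitrile motif — none present.
Groups that are present: 1 ester, 1 ketone.

0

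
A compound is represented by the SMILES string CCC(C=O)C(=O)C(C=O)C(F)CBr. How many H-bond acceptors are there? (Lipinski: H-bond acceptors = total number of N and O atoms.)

N atoms: 0; O atoms: 3.
Lipinski HBA = 0 + 3 = 3.

3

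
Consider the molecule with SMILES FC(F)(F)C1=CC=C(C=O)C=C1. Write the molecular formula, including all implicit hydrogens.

C8H5F3O

Walk through each heavy atom and fill implicit hydrogens from standard valence (C 4, N 3, O 2, S 2, halogen 1):
  atom 1: F (halogen, monovalent) → 0 H
  atom 2: C, bond orders sum to 4 (valence 4) → 0 H
  atom 3: F (halogen, monovalent) → 0 H
  atom 4: F (halogen, monovalent) → 0 H
  atom 5: C, bond orders sum to 4 (valence 4) → 0 H
  atom 6: C, bond orders sum to 3 (valence 4) → 1 H
  atom 7: C, bond orders sum to 3 (valence 4) → 1 H
  atom 8: C, bond orders sum to 4 (valence 4) → 0 H
  atom 9: C, bond orders sum to 3 (valence 4) → 1 H
  atom 10: O, bond orders sum to 2 (valence 2) → 0 H
  atom 11: C, bond orders sum to 3 (valence 4) → 1 H
  atom 12: C, bond orders sum to 3 (valence 4) → 1 H
Totals → C:8, H:5, F:3, O:1.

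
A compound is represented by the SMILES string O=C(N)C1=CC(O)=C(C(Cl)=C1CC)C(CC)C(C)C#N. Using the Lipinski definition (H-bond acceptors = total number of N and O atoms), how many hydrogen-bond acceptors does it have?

4

N atoms: 2; O atoms: 2.
Lipinski HBA = 2 + 2 = 4.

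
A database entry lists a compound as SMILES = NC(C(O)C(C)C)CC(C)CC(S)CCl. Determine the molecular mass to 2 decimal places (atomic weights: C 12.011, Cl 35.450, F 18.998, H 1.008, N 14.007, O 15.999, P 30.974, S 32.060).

253.83 g/mol

First, the molecular formula is C11H24ClNOS (counting implicit H from valence).
  C: 11 × 12.011 = 132.121
  Cl: 1 × 35.450 = 35.450
  H: 24 × 1.008 = 24.192
  N: 1 × 14.007 = 14.007
  O: 1 × 15.999 = 15.999
  S: 1 × 32.060 = 32.060
Sum: 11×12.011 + 1×35.450 + 24×1.008 + 1×14.007 + 1×15.999 + 1×32.060 = 253.829 → 253.83 g/mol.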